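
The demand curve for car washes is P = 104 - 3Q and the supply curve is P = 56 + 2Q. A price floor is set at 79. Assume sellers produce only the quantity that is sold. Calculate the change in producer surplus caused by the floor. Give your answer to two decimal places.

Without the control, 104 - 3Q = 56 + 2Q so Q* = 9.6 and P* = 75.2.
At the floor price 79, quantity demanded is (104 - 79)/3 = 8.3333; demand is the short side, so Q = 8.3333 trades at P = 79.
PS goes from (1/2)(9.6)(19.2) = 92.16 to 122.2222 (computed as (79 - 56)(8.3333) - (1/2)(2)(8.3333)^2), a change of 30.0622.

30.06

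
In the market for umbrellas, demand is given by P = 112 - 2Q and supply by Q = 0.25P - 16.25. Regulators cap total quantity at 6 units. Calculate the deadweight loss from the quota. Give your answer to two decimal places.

Rewriting supply in inverse form: P = 65 + 4Q.
Unrestricted equilibrium: Q* = (112 - 65)/(2 + 4) = 7.8333.
At Q = 6 the demand price is 112 - 2(6) = 100 and the supply price is 65 + 4(6) = 89.
DWL = (1/2)(gap between curves at 6) x (Q* - 6) = (1/2)(11)(1.8333) = 10.0833.

10.08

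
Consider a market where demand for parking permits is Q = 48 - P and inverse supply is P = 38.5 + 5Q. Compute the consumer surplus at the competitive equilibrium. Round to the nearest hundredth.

1.25

Rewriting demand in inverse form: P = 48 - Q.
Equilibrium: 48 - Q = 38.5 + 5Q, so Q* = 1.5833 and P* = 46.4167.
Consumer surplus is the triangle under demand above P*: (1/2)(1.5833)(48 - 46.4167) = (1/2)(1.5833)(1.5833) = 1.2535.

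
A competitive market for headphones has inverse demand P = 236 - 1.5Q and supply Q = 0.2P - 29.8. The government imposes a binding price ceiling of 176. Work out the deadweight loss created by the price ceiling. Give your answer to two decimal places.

207.20

Rewriting supply in inverse form: P = 149 + 5Q.
Free-market equilibrium: 236 - 1.5Q = 149 + 5Q gives Q* = 13.3846, P* = 215.9231.
At P = 176, sellers supply (176 - 149)/5 = 5.4 while buyers want more, so the quantity traded is 5.4 at price 176.
At Q = 5.4 the demand price is 227.9 and the supply price is 176. Deadweight loss is the triangle between the curves from 5.4 to 13.3846: (1/2)(227.9 - 176)(13.3846 - 5.4) = 207.2008.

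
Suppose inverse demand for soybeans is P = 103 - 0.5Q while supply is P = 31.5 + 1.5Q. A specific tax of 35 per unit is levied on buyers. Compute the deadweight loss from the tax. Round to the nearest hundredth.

Pre-tax equilibrium: 103 - 0.5Q = 31.5 + 1.5Q gives Q* = 35.75, P* = 85.125.
A tax on buyers shifts demand down by 35: (103 - 35) - 0.5Q = 31.5 + 1.5Q, so Q_t = 18.25. Buyers pay P_b = 93.875; sellers receive P_s = P_b - 35 = 58.875.
The welfare triangle lost has base Q* - Q_t = 17.5 and height t = 35, so DWL = (1/2)(17.5)(35) = 306.25.

306.25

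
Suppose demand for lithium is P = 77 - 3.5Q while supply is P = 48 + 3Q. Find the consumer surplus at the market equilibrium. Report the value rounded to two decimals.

34.83

Setting demand equal to supply, 29 = 6.5Q, so Q* = 4.4615 and P* = 61.3846.
CS is the area between the demand curve and P* from 0 to Q*: (1/2)(4.4615)(15.6154) = 34.8343.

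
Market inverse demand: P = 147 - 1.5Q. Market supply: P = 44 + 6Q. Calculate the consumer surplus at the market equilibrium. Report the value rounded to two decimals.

141.45

Equilibrium: 147 - 1.5Q = 44 + 6Q, so Q* = 13.7333 and P* = 126.4.
Consumer surplus is the triangle under demand above P*: (1/2)(13.7333)(147 - 126.4) = (1/2)(13.7333)(20.6) = 141.4533.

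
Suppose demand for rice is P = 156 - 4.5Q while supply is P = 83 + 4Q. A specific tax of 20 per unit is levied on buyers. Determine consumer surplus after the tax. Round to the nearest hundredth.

87.48

Without the tax, 156 - 4.5Q = 83 + 4Q so Q* = 8.5882 and P* = 117.3529.
A tax on buyers shifts demand down by 20: (156 - 20) - 4.5Q = 83 + 4Q, so Q_t = 6.2353. Buyers pay P_b = 127.9412; sellers receive P_s = P_b - 20 = 107.9412.
Consumer surplus is the triangle under demand above P_b: (1/2)(6.2353)(156 - 127.9412) = 87.4775.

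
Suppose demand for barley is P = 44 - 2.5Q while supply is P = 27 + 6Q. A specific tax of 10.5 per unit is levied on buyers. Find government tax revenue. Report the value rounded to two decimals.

Without the tax, 44 - 2.5Q = 27 + 6Q so Q* = 2 and P* = 39.
A tax on buyers shifts demand down by 10.5: (44 - 10.5) - 2.5Q = 27 + 6Q, so Q_t = 0.7647. Buyers pay P_b = 42.0882; sellers receive P_s = P_b - 10.5 = 31.5882.
Tax revenue = t x Q_t = 10.5 x 0.7647 = 8.0294.

8.03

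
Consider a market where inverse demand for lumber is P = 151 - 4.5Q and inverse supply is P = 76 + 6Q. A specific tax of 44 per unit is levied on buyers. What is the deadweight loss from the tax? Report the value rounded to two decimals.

92.19

Without the tax, 151 - 4.5Q = 76 + 6Q so Q* = 7.1429 and P* = 118.8571.
A tax on buyers shifts demand down by 44: (151 - 44) - 4.5Q = 76 + 6Q, so Q_t = 2.9524. Buyers pay P_b = 137.7143; sellers receive P_s = P_b - 44 = 93.7143.
Deadweight loss is the triangle between the curves from Q_t to Q*: (1/2)(7.1429 - 2.9524)(44) = 92.1905.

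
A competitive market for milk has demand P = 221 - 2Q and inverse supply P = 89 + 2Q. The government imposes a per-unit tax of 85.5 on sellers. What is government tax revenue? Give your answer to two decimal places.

993.94

Without the tax, 221 - 2Q = 89 + 2Q so Q* = 33 and P* = 155.
A tax on sellers shifts supply up by 85.5: 221 - 2Q = 89 + 2Q + 85.5, so Q_t = 11.625. Buyers pay P_b = 197.75; sellers receive P_s = P_b - 85.5 = 112.25.
Tax revenue = t x Q_t = 85.5 x 11.625 = 993.9375.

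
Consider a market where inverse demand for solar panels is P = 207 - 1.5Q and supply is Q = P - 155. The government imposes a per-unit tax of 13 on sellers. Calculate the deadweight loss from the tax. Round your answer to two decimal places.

Rewriting supply in inverse form: P = 155 + Q.
Without the tax, 207 - 1.5Q = 155 + Q so Q* = 20.8 and P* = 175.8.
With the tax, sellers need 13 more per unit: 207 - 1.5Q = 155 + Q + 13, so Q_t = 15.6. Buyers pay P_b = 183.6; sellers receive P_s = P_b - 13 = 170.6.
Deadweight loss is the triangle between the curves from Q_t to Q*: (1/2)(20.8 - 15.6)(13) = 33.8.

33.80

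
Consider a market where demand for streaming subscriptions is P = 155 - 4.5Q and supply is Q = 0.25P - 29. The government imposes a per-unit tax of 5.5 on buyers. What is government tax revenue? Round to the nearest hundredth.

Rewriting supply in inverse form: P = 116 + 4Q.
Without the tax, 155 - 4.5Q = 116 + 4Q so Q* = 4.5882 and P* = 134.3529.
A tax on buyers shifts demand down by 5.5: (155 - 5.5) - 4.5Q = 116 + 4Q, so Q_t = 3.9412. Buyers pay P_b = 137.2647; sellers receive P_s = P_b - 5.5 = 131.7647.
Tax revenue = t x Q_t = 5.5 x 3.9412 = 21.6765.

21.68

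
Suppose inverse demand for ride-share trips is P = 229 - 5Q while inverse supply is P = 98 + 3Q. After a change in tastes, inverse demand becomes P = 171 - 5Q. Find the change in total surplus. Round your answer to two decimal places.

-739.50

Initial equilibrium: Q_0 = 16.375, P_0 = 147.125; CS_0 = (1/2)(16.375)(81.875) = 670.3516, PS_0 = (1/2)(16.375)(49.125) = 402.2109.
New equilibrium: 171 - 5Q = 98 + 3Q gives Q_1 = 9.125, P_1 = 125.375; CS_1 = 208.1641, PS_1 = 124.8984.
Change in total surplus = (208.1641 + 124.8984) - (670.3516 + 402.2109) = -739.5.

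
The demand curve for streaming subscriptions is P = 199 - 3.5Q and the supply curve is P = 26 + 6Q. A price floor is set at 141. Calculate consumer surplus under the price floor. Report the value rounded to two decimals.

Without the control, 199 - 3.5Q = 26 + 6Q so Q* = 18.2105 and P* = 135.2632.
At P = 141, buyers demand (199 - 141)/3.5 = 16.5714 while sellers would supply more, so the quantity traded is 16.5714 at price 141.
CS is the triangle under demand above 141: (1/2)(16.5714)(199 - 141) = 480.5714.

480.57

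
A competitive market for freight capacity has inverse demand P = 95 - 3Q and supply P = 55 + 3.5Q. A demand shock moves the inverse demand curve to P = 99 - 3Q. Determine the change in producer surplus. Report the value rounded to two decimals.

Initial equilibrium: Q_0 = 6.1538, P_0 = 76.5385; CS_0 = (1/2)(6.1538)(18.4615) = 56.8047, PS_0 = (1/2)(6.1538)(21.5385) = 66.2722.
New equilibrium: 99 - 3Q = 55 + 3.5Q gives Q_1 = 6.7692, P_1 = 78.6923; CS_1 = 68.7337, PS_1 = 80.1893.
Change in producer surplus = 80.1893 - 66.2722 = 13.9172.

13.92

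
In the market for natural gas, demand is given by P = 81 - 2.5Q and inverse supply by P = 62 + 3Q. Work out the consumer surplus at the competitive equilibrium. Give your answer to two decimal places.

14.92

Setting demand equal to supply, 19 = 5.5Q, so Q* = 3.4545 and P* = 72.3636.
CS is the area between the demand curve and P* from 0 to Q*: (1/2)(3.4545)(8.6364) = 14.9174.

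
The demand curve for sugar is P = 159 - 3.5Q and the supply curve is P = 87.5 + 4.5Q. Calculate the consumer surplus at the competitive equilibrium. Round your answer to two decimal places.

Set 159 - 3.5Q = 87.5 + 4.5Q, which gives 71.5 = 8Q, so Q* = 8.9375 and P* = 159 - 3.5(8.9375) = 127.7188.
CS is the area between the demand curve and P* from 0 to Q*: (1/2)(8.9375)(31.2812) = 139.7881.

139.79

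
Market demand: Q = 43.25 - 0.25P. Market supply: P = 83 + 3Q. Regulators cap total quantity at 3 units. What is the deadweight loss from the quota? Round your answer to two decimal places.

340.07

Rewriting demand in inverse form: P = 173 - 4Q.
Without the quota, 173 - 4Q = 83 + 3Q gives Q* = 12.8571.
At Q = 3 the demand price is 173 - 4(3) = 161 and the supply price is 83 + 3(3) = 92.
DWL = (1/2)(gap between curves at 3) x (Q* - 3) = (1/2)(69)(9.8571) = 340.0714.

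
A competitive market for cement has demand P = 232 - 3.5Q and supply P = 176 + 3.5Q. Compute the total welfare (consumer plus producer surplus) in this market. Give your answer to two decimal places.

224.00

Setting demand equal to supply, 56 = 7Q, so Q* = 8 and P* = 204.
Total surplus is the full triangle between the curves from 0 to Q*: (1/2)(8)(232 - 176) = 224.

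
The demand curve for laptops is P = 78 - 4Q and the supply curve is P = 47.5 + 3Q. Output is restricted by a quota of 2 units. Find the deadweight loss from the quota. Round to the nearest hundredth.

Without the quota, 78 - 4Q = 47.5 + 3Q gives Q* = 4.3571.
At Q = 2 the demand price is 78 - 4(2) = 70 and the supply price is 47.5 + 3(2) = 53.5.
Deadweight loss is the triangle between the curves from 2 to 4.3571: (1/2)(70 - 53.5)(4.3571 - 2) = 19.4464.

19.45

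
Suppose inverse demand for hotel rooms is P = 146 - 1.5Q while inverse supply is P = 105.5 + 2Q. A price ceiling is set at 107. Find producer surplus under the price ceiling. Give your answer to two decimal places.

0.56

Without the control, 146 - 1.5Q = 105.5 + 2Q so Q* = 11.5714 and P* = 128.6429.
At P = 107, sellers supply (107 - 105.5)/2 = 0.75 while buyers want more, so the quantity traded is 0.75 at price 107.
PS is the triangle above supply below 107: (1/2)(0.75)(107 - 105.5) = 0.5625.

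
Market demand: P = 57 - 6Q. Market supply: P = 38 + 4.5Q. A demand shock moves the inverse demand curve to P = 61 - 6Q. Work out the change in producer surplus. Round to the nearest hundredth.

3.43

Initial equilibrium: Q_0 = 1.8095, P_0 = 46.1429; CS_0 = (1/2)(1.8095)(10.8571) = 9.8231, PS_0 = (1/2)(1.8095)(8.1429) = 7.3673.
New equilibrium: 61 - 6Q = 38 + 4.5Q gives Q_1 = 2.1905, P_1 = 47.8571; CS_1 = 14.3946, PS_1 = 10.7959.
Change in producer surplus = 10.7959 - 7.3673 = 3.4286.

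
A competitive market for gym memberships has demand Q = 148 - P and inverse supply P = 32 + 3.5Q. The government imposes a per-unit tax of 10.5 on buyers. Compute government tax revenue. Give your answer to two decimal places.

246.17

Rewriting demand in inverse form: P = 148 - Q.
Without the tax, 148 - Q = 32 + 3.5Q so Q* = 25.7778 and P* = 122.2222.
With the tax, buyers' net willingness to pay falls by 10.5: (148 - 10.5) - Q = 32 + 3.5Q, so Q_t = 23.4444. Buyers pay P_b = 124.5556; sellers receive P_s = P_b - 10.5 = 114.0556.
Tax revenue = t x Q_t = 10.5 x 23.4444 = 246.1667.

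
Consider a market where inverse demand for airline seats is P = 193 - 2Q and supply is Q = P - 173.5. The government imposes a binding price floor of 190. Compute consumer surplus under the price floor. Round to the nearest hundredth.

2.25

Rewriting supply in inverse form: P = 173.5 + Q.
Without the control, 193 - 2Q = 173.5 + Q so Q* = 6.5 and P* = 180.
At P = 190, buyers demand (193 - 190)/2 = 1.5 while sellers would supply more, so the quantity traded is 1.5 at price 190.
CS is the triangle under demand above 190: (1/2)(1.5)(193 - 190) = 2.25.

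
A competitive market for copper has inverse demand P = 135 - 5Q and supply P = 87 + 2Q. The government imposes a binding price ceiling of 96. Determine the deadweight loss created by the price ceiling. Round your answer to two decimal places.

19.45

Free-market equilibrium: 135 - 5Q = 87 + 2Q gives Q* = 6.8571, P* = 100.7143.
At the ceiling price 96, quantity supplied is (96 - 87)/2 = 4.5; supply is the short side, so Q = 4.5 trades at P = 96.
The lost-trades triangle has base Q* - 4.5 = 2.3571 and height equal to the gap between the curves at Q = 4.5, which is 112.5 - 96 = 16.5. DWL = (1/2)(2.3571)(16.5) = 19.4464.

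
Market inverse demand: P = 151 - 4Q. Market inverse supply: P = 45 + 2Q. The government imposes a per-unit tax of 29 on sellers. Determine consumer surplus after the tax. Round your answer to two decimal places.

329.39

Without the tax, 151 - 4Q = 45 + 2Q so Q* = 17.6667 and P* = 80.3333.
A tax on sellers shifts supply up by 29: 151 - 4Q = 45 + 2Q + 29, so Q_t = 12.8333. Buyers pay P_b = 99.6667; sellers receive P_s = P_b - 29 = 70.6667.
CS = (1/2)(Q_t)(151 - P_b) = (1/2)(12.8333)(51.3333) = 329.3889.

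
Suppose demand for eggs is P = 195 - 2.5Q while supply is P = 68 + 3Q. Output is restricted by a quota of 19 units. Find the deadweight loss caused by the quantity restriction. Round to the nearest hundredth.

Without the quota, 195 - 2.5Q = 68 + 3Q gives Q* = 23.0909.
At Q = 19 the demand price is 195 - 2.5(19) = 147.5 and the supply price is 68 + 3(19) = 125.
DWL = (1/2)(gap between curves at 19) x (Q* - 19) = (1/2)(22.5)(4.0909) = 46.0227.

46.02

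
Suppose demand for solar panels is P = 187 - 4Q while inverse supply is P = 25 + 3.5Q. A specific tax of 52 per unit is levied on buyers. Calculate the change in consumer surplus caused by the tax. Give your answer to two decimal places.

-502.90

Pre-tax equilibrium: 187 - 4Q = 25 + 3.5Q gives Q* = 21.6, P* = 100.6.
A tax on buyers shifts demand down by 52: (187 - 52) - 4Q = 25 + 3.5Q, so Q_t = 14.6667. Buyers pay P_b = 128.3333; sellers receive P_s = P_b - 52 = 76.3333.
CS falls from (1/2)(21.6)(86.4) = 933.12 to (1/2)(14.6667)(58.6667) = 430.2222, a change of -502.8978.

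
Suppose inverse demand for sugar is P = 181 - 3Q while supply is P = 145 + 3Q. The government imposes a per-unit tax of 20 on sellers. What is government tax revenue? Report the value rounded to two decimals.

Without the tax, 181 - 3Q = 145 + 3Q so Q* = 6 and P* = 163.
With the tax, sellers need 20 more per unit: 181 - 3Q = 145 + 3Q + 20, so Q_t = 2.6667. Buyers pay P_b = 173; sellers receive P_s = P_b - 20 = 153.
Revenue is the tax times quantity traded: 20 x 2.6667 = 53.3333.

53.33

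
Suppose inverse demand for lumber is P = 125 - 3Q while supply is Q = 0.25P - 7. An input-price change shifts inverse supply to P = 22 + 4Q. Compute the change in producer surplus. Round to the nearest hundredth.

Rewriting supply in inverse form: P = 28 + 4Q.
Initial equilibrium: Q_0 = 13.8571, P_0 = 83.4286; CS_0 = (1/2)(13.8571)(41.5714) = 288.0306, PS_0 = (1/2)(13.8571)(55.4286) = 384.0408.
New equilibrium: 125 - 3Q = 22 + 4Q gives Q_1 = 14.7143, P_1 = 80.8571; CS_1 = 324.7653, PS_1 = 433.0204.
Change in producer surplus = 433.0204 - 384.0408 = 48.9796.

48.98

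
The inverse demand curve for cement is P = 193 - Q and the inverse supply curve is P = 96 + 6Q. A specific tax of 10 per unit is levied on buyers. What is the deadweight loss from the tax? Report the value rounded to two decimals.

7.14

Without the tax, 193 - Q = 96 + 6Q so Q* = 13.8571 and P* = 179.1429.
With the tax, buyers' net willingness to pay falls by 10: (193 - 10) - Q = 96 + 6Q, so Q_t = 12.4286. Buyers pay P_b = 180.5714; sellers receive P_s = P_b - 10 = 170.5714.
Deadweight loss is the triangle between the curves from Q_t to Q*: (1/2)(13.8571 - 12.4286)(10) = 7.1429.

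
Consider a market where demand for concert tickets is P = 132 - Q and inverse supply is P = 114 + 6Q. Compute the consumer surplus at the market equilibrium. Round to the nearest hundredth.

Equilibrium: 132 - Q = 114 + 6Q, so Q* = 2.5714 and P* = 129.4286.
Consumer surplus is the triangle under demand above P*: (1/2)(2.5714)(132 - 129.4286) = (1/2)(2.5714)(2.5714) = 3.3061.

3.31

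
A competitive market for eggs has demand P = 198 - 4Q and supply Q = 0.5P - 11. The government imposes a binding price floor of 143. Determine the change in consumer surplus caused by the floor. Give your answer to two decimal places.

Rewriting supply in inverse form: P = 22 + 2Q.
Without the control, 198 - 4Q = 22 + 2Q so Q* = 29.3333 and P* = 80.6667.
At the floor price 143, quantity demanded is (198 - 143)/4 = 13.75; demand is the short side, so Q = 13.75 trades at P = 143.
CS goes from (1/2)(29.3333)(117.3333) = 1720.8889 to 378.125 (computed as (198 - 143)(13.75) - (1/2)(4)(13.75)^2), a change of -1342.7639.

-1342.76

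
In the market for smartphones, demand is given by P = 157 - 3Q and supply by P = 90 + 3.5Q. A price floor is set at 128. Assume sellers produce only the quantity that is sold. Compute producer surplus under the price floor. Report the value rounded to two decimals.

Without the control, 157 - 3Q = 90 + 3.5Q so Q* = 10.3077 and P* = 126.0769.
At P = 128, buyers demand (157 - 128)/3 = 9.6667 while sellers would supply more, so the quantity traded is 9.6667 at price 128.
The supply price at Q = 9.6667 is 123.8333. PS is the trapezoid between 128 and supply over [0, 9.6667]: (1/2)[(128 - 90) + (128 - 123.8333)](9.6667) = 203.8056.

203.81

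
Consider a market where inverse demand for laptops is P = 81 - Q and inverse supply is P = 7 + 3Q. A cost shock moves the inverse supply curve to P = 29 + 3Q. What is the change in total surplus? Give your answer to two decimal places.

Initial equilibrium: Q_0 = 18.5, P_0 = 62.5; CS_0 = (1/2)(18.5)(18.5) = 171.125, PS_0 = (1/2)(18.5)(55.5) = 513.375.
New equilibrium: 81 - Q = 29 + 3Q gives Q_1 = 13, P_1 = 68; CS_1 = 84.5, PS_1 = 253.5.
Change in total surplus = (84.5 + 253.5) - (171.125 + 513.375) = -346.5.

-346.50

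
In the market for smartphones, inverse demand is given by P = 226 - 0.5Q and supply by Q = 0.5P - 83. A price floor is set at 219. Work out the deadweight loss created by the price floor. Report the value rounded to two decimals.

Rewriting supply in inverse form: P = 166 + 2Q.
Free-market equilibrium: 226 - 0.5Q = 166 + 2Q gives Q* = 24, P* = 214.
At P = 219, buyers demand (226 - 219)/0.5 = 14 while sellers would supply more, so the quantity traded is 14 at price 219.
At Q = 14 the demand price is 219 and the supply price is 194. Deadweight loss is the triangle between the curves from 14 to 24: (1/2)(219 - 194)(24 - 14) = 125.

125.00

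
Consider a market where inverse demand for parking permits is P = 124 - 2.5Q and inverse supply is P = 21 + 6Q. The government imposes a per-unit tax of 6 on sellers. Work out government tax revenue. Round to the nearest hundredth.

68.47

Without the tax, 124 - 2.5Q = 21 + 6Q so Q* = 12.1176 and P* = 93.7059.
A tax on sellers shifts supply up by 6: 124 - 2.5Q = 21 + 6Q + 6, so Q_t = 11.4118. Buyers pay P_b = 95.4706; sellers receive P_s = P_b - 6 = 89.4706.
Revenue is the tax times quantity traded: 6 x 11.4118 = 68.4706.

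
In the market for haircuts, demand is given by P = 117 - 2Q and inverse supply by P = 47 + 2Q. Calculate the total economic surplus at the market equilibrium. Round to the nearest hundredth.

Set 117 - 2Q = 47 + 2Q, which gives 70 = 4Q, so Q* = 17.5 and P* = 117 - 2(17.5) = 82.
Total surplus is the full triangle between the curves from 0 to Q*: (1/2)(17.5)(117 - 47) = 612.5.

612.50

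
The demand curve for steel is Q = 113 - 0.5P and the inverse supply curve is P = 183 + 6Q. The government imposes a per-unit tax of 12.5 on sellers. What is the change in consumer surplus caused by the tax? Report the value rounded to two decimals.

Rewriting demand in inverse form: P = 226 - 2Q.
Without the tax, 226 - 2Q = 183 + 6Q so Q* = 5.375 and P* = 215.25.
With the tax, sellers need 12.5 more per unit: 226 - 2Q = 183 + 6Q + 12.5, so Q_t = 3.8125. Buyers pay P_b = 218.375; sellers receive P_s = P_b - 12.5 = 205.875.
Consumers lose the trapezoid between P* and P_b out to Q_t plus the triangle from Q_t to Q*: change in CS = 14.5352 - 28.8906 = -14.3555.

-14.36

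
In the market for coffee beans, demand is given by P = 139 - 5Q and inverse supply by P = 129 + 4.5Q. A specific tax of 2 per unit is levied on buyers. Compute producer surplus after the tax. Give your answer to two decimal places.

1.60

Without the tax, 139 - 5Q = 129 + 4.5Q so Q* = 1.0526 and P* = 133.7368.
With the tax, buyers' net willingness to pay falls by 2: (139 - 2) - 5Q = 129 + 4.5Q, so Q_t = 0.8421. Buyers pay P_b = 134.7895; sellers receive P_s = P_b - 2 = 132.7895.
Producer surplus is the triangle above supply below P_s: (1/2)(0.8421)(132.7895 - 129) = 1.5956.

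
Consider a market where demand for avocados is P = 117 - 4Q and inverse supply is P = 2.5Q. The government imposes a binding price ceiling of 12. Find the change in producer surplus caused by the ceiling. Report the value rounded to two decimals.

Without the control, 117 - 4Q = 2.5Q so Q* = 18 and P* = 45.
At the ceiling price 12, quantity supplied is (12 - 0)/2.5 = 4.8; supply is the short side, so Q = 4.8 trades at P = 12.
PS goes from (1/2)(18)(45) = 405 to 28.8 (computed as (12 - 0)(4.8) - (1/2)(2.5)(4.8)^2), a change of -376.2.

-376.20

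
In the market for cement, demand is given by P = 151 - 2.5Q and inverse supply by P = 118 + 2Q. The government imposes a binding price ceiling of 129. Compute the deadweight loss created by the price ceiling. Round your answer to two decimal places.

7.56

Without the control, 151 - 2.5Q = 118 + 2Q so Q* = 7.3333 and P* = 132.6667.
At the ceiling price 129, quantity supplied is (129 - 118)/2 = 5.5; supply is the short side, so Q = 5.5 trades at P = 129.
At Q = 5.5 the demand price is 137.25 and the supply price is 129. Deadweight loss is the triangle between the curves from 5.5 to 7.3333: (1/2)(137.25 - 129)(7.3333 - 5.5) = 7.5625.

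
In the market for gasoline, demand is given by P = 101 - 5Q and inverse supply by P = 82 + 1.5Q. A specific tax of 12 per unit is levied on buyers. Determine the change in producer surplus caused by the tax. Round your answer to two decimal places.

Without the tax, 101 - 5Q = 82 + 1.5Q so Q* = 2.9231 and P* = 86.3846.
With the tax, buyers' net willingness to pay falls by 12: (101 - 12) - 5Q = 82 + 1.5Q, so Q_t = 1.0769. Buyers pay P_b = 95.6154; sellers receive P_s = P_b - 12 = 83.6154.
Producers lose the trapezoid between P_s and P* out to Q_t plus the triangle from Q_t to Q*: change in PS = 0.8698 - 6.4083 = -5.5385.

-5.54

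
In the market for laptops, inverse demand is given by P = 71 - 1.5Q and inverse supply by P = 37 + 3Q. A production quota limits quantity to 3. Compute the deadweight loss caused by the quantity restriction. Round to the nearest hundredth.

46.69

Unrestricted equilibrium: Q* = (71 - 37)/(1.5 + 3) = 7.5556.
At Q = 3 the demand price is 71 - 1.5(3) = 66.5 and the supply price is 37 + 3(3) = 46.
Deadweight loss is the triangle between the curves from 3 to 7.5556: (1/2)(66.5 - 46)(7.5556 - 3) = 46.6944.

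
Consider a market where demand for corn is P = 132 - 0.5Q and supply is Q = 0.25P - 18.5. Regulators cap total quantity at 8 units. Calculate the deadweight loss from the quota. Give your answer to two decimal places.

Rewriting supply in inverse form: P = 74 + 4Q.
Unrestricted equilibrium: Q* = (132 - 74)/(0.5 + 4) = 12.8889.
At Q = 8 the demand price is 132 - 0.5(8) = 128 and the supply price is 74 + 4(8) = 106.
Deadweight loss is the triangle between the curves from 8 to 12.8889: (1/2)(128 - 106)(12.8889 - 8) = 53.7778.

53.78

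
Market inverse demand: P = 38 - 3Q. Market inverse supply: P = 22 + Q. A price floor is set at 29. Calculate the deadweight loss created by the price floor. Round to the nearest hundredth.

2.00

Free-market equilibrium: 38 - 3Q = 22 + Q gives Q* = 4, P* = 26.
At P = 29, buyers demand (38 - 29)/3 = 3 while sellers would supply more, so the quantity traded is 3 at price 29.
The lost-trades triangle has base Q* - 3 = 1 and height equal to the gap between the curves at Q = 3, which is 29 - 25 = 4. DWL = (1/2)(1)(4) = 2.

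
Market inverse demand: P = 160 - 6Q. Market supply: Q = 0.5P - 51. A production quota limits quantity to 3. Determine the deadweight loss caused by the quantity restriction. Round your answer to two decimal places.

72.25

Rewriting supply in inverse form: P = 102 + 2Q.
Without the quota, 160 - 6Q = 102 + 2Q gives Q* = 7.25.
At Q = 3 the demand price is 160 - 6(3) = 142 and the supply price is 102 + 2(3) = 108.
Deadweight loss is the triangle between the curves from 3 to 7.25: (1/2)(142 - 108)(7.25 - 3) = 72.25.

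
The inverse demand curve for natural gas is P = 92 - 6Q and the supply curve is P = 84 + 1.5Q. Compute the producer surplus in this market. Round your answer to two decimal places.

Setting demand equal to supply, 8 = 7.5Q, so Q* = 1.0667 and P* = 85.6.
PS is the area between P* and the supply curve from 0 to Q*: (1/2)(1.0667)(1.6) = 0.8533.

0.85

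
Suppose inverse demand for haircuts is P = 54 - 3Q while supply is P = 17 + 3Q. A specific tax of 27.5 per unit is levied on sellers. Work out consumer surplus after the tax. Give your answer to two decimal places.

3.76

Without the tax, 54 - 3Q = 17 + 3Q so Q* = 6.1667 and P* = 35.5.
With the tax, sellers need 27.5 more per unit: 54 - 3Q = 17 + 3Q + 27.5, so Q_t = 1.5833. Buyers pay P_b = 49.25; sellers receive P_s = P_b - 27.5 = 21.75.
CS = (1/2)(Q_t)(54 - P_b) = (1/2)(1.5833)(4.75) = 3.7604.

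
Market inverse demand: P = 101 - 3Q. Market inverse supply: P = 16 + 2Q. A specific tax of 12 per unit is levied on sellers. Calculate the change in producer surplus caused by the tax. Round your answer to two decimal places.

Pre-tax equilibrium: 101 - 3Q = 16 + 2Q gives Q* = 17, P* = 50.
With the tax, sellers need 12 more per unit: 101 - 3Q = 16 + 2Q + 12, so Q_t = 14.6. Buyers pay P_b = 57.2; sellers receive P_s = P_b - 12 = 45.2.
PS falls from (1/2)(17)(34) = 289 to (1/2)(14.6)(29.2) = 213.16, a change of -75.84.

-75.84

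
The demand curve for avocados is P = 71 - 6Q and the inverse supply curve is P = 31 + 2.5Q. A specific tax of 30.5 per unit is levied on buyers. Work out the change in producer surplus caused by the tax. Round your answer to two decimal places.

Without the tax, 71 - 6Q = 31 + 2.5Q so Q* = 4.7059 and P* = 42.7647.
With the tax, buyers' net willingness to pay falls by 30.5: (71 - 30.5) - 6Q = 31 + 2.5Q, so Q_t = 1.1176. Buyers pay P_b = 64.2941; sellers receive P_s = P_b - 30.5 = 33.7941.
Producers lose the trapezoid between P_s and P* out to Q_t plus the triangle from Q_t to Q*: change in PS = 1.5614 - 27.6817 = -26.1202.

-26.12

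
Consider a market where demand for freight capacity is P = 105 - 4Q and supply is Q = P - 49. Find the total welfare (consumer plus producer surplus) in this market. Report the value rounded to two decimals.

Rewriting supply in inverse form: P = 49 + Q.
Equilibrium: 105 - 4Q = 49 + Q, so Q* = 11.2 and P* = 60.2.
Total surplus is the full triangle between the curves from 0 to Q*: (1/2)(11.2)(105 - 49) = 313.6.

313.60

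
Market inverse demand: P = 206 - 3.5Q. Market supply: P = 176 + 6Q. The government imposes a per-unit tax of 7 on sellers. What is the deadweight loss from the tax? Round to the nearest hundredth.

Pre-tax equilibrium: 206 - 3.5Q = 176 + 6Q gives Q* = 3.1579, P* = 194.9474.
With the tax, sellers need 7 more per unit: 206 - 3.5Q = 176 + 6Q + 7, so Q_t = 2.4211. Buyers pay P_b = 197.5263; sellers receive P_s = P_b - 7 = 190.5263.
The welfare triangle lost has base Q* - Q_t = 0.7368 and height t = 7, so DWL = (1/2)(0.7368)(7) = 2.5789.

2.58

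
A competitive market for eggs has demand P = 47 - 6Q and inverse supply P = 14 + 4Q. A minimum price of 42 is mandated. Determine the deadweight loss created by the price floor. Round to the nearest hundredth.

30.42

Without the control, 47 - 6Q = 14 + 4Q so Q* = 3.3 and P* = 27.2.
At the floor price 42, quantity demanded is (47 - 42)/6 = 0.8333; demand is the short side, so Q = 0.8333 trades at P = 42.
At Q = 0.8333 the demand price is 42 and the supply price is 17.3333. Deadweight loss is the triangle between the curves from 0.8333 to 3.3: (1/2)(42 - 17.3333)(3.3 - 0.8333) = 30.4222.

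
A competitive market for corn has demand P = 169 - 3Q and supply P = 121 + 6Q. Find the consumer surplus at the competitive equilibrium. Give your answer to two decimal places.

42.67

Equilibrium: 169 - 3Q = 121 + 6Q, so Q* = 5.3333 and P* = 153.
Consumer surplus is the triangle under demand above P*: (1/2)(5.3333)(169 - 153) = (1/2)(5.3333)(16) = 42.6667.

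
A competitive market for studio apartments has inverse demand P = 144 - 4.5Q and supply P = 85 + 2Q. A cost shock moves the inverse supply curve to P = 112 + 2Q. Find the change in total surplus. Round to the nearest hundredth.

-189.00

Initial equilibrium: Q_0 = 9.0769, P_0 = 103.1538; CS_0 = (1/2)(9.0769)(40.8462) = 185.3787, PS_0 = (1/2)(9.0769)(18.1538) = 82.3905.
New equilibrium: 144 - 4.5Q = 112 + 2Q gives Q_1 = 4.9231, P_1 = 121.8462; CS_1 = 54.5325, PS_1 = 24.2367.
Change in total surplus = (54.5325 + 24.2367) - (185.3787 + 82.3905) = -189.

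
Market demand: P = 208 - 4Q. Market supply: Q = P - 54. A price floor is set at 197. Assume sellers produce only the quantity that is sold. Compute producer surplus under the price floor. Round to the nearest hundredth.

389.47

Rewriting supply in inverse form: P = 54 + Q.
Free-market equilibrium: 208 - 4Q = 54 + Q gives Q* = 30.8, P* = 84.8.
At the floor price 197, quantity demanded is (208 - 197)/4 = 2.75; demand is the short side, so Q = 2.75 trades at P = 197.
The supply price at Q = 2.75 is 56.75. PS is the trapezoid between 197 and supply over [0, 2.75]: (1/2)[(197 - 54) + (197 - 56.75)](2.75) = 389.4688.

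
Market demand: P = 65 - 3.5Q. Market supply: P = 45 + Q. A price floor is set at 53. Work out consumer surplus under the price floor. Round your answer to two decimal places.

20.57

Free-market equilibrium: 65 - 3.5Q = 45 + Q gives Q* = 4.4444, P* = 49.4444.
At P = 53, buyers demand (65 - 53)/3.5 = 3.4286 while sellers would supply more, so the quantity traded is 3.4286 at price 53.
CS is the triangle under demand above 53: (1/2)(3.4286)(65 - 53) = 20.5714.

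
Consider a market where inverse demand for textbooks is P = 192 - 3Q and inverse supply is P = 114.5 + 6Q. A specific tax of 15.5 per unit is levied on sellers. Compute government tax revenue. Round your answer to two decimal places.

106.78

Pre-tax equilibrium: 192 - 3Q = 114.5 + 6Q gives Q* = 8.6111, P* = 166.1667.
With the tax, sellers need 15.5 more per unit: 192 - 3Q = 114.5 + 6Q + 15.5, so Q_t = 6.8889. Buyers pay P_b = 171.3333; sellers receive P_s = P_b - 15.5 = 155.8333.
Tax revenue = t x Q_t = 15.5 x 6.8889 = 106.7778.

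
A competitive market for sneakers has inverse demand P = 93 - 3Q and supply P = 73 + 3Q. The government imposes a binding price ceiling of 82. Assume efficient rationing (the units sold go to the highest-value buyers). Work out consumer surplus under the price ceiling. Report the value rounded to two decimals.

19.50

Without the control, 93 - 3Q = 73 + 3Q so Q* = 3.3333 and P* = 83.
At P = 82, sellers supply (82 - 73)/3 = 3 while buyers want more, so the quantity traded is 3 at price 82.
The demand price at Q = 3 is 84. CS is the trapezoid between demand and 82 over [0, 3]: (1/2)[(93 - 82) + (84 - 82)](3) = 19.5.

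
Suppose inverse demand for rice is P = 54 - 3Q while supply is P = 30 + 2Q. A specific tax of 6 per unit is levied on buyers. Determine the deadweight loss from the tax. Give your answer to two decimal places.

3.60

Pre-tax equilibrium: 54 - 3Q = 30 + 2Q gives Q* = 4.8, P* = 39.6.
A tax on buyers shifts demand down by 6: (54 - 6) - 3Q = 30 + 2Q, so Q_t = 3.6. Buyers pay P_b = 43.2; sellers receive P_s = P_b - 6 = 37.2.
The welfare triangle lost has base Q* - Q_t = 1.2 and height t = 6, so DWL = (1/2)(1.2)(6) = 3.6.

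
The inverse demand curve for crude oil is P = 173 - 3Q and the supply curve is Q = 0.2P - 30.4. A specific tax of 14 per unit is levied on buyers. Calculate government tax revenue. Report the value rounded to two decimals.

12.25

Rewriting supply in inverse form: P = 152 + 5Q.
Without the tax, 173 - 3Q = 152 + 5Q so Q* = 2.625 and P* = 165.125.
A tax on buyers shifts demand down by 14: (173 - 14) - 3Q = 152 + 5Q, so Q_t = 0.875. Buyers pay P_b = 170.375; sellers receive P_s = P_b - 14 = 156.375.
Revenue is the tax times quantity traded: 14 x 0.875 = 12.25.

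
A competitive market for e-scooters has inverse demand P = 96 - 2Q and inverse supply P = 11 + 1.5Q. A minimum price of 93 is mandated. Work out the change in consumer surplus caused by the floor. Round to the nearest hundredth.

Free-market equilibrium: 96 - 2Q = 11 + 1.5Q gives Q* = 24.2857, P* = 47.4286.
At P = 93, buyers demand (96 - 93)/2 = 1.5 while sellers would supply more, so the quantity traded is 1.5 at price 93.
CS goes from (1/2)(24.2857)(48.5714) = 589.7959 to 2.25 (computed as (96 - 93)(1.5) - (1/2)(2)(1.5)^2), a change of -587.5459.

-587.55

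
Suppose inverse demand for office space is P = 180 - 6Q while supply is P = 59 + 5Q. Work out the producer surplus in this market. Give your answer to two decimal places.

302.50

Equilibrium: 180 - 6Q = 59 + 5Q, so Q* = 11 and P* = 114.
PS is the area between P* and the supply curve from 0 to Q*: (1/2)(11)(55) = 302.5.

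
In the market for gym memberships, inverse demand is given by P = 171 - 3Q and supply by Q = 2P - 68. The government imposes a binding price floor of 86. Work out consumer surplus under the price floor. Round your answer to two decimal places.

Rewriting supply in inverse form: P = 34 + 0.5Q.
Free-market equilibrium: 171 - 3Q = 34 + 0.5Q gives Q* = 39.1429, P* = 53.5714.
At the floor price 86, quantity demanded is (171 - 86)/3 = 28.3333; demand is the short side, so Q = 28.3333 trades at P = 86.
CS is the triangle under demand above 86: (1/2)(28.3333)(171 - 86) = 1204.1667.

1204.17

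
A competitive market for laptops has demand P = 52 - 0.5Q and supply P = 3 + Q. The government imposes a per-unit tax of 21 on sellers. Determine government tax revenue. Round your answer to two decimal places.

392.00

Pre-tax equilibrium: 52 - 0.5Q = 3 + Q gives Q* = 32.6667, P* = 35.6667.
With the tax, sellers need 21 more per unit: 52 - 0.5Q = 3 + Q + 21, so Q_t = 18.6667. Buyers pay P_b = 42.6667; sellers receive P_s = P_b - 21 = 21.6667.
Tax revenue = t x Q_t = 21 x 18.6667 = 392.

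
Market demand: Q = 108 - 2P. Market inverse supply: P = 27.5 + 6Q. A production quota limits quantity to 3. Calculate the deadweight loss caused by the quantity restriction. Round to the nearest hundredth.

Rewriting demand in inverse form: P = 54 - 0.5Q.
Without the quota, 54 - 0.5Q = 27.5 + 6Q gives Q* = 4.0769.
At Q = 3 the demand price is 54 - 0.5(3) = 52.5 and the supply price is 27.5 + 6(3) = 45.5.
Deadweight loss is the triangle between the curves from 3 to 4.0769: (1/2)(52.5 - 45.5)(4.0769 - 3) = 3.7692.

3.77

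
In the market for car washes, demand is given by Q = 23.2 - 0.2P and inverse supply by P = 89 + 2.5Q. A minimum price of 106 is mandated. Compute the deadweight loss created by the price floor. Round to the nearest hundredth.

9.60

Rewriting demand in inverse form: P = 116 - 5Q.
Free-market equilibrium: 116 - 5Q = 89 + 2.5Q gives Q* = 3.6, P* = 98.
At P = 106, buyers demand (116 - 106)/5 = 2 while sellers would supply more, so the quantity traded is 2 at price 106.
The lost-trades triangle has base Q* - 2 = 1.6 and height equal to the gap between the curves at Q = 2, which is 106 - 94 = 12. DWL = (1/2)(1.6)(12) = 9.6.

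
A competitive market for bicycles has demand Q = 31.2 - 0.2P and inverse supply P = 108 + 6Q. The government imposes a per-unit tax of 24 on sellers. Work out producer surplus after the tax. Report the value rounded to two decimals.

14.28

Rewriting demand in inverse form: P = 156 - 5Q.
Without the tax, 156 - 5Q = 108 + 6Q so Q* = 4.3636 and P* = 134.1818.
A tax on sellers shifts supply up by 24: 156 - 5Q = 108 + 6Q + 24, so Q_t = 2.1818. Buyers pay P_b = 145.0909; sellers receive P_s = P_b - 24 = 121.0909.
Producer surplus is the triangle above supply below P_s: (1/2)(2.1818)(121.0909 - 108) = 14.281.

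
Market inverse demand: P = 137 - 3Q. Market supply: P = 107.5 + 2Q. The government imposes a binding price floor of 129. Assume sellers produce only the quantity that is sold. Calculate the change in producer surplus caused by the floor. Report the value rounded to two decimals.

Without the control, 137 - 3Q = 107.5 + 2Q so Q* = 5.9 and P* = 119.3.
At the floor price 129, quantity demanded is (137 - 129)/3 = 2.6667; demand is the short side, so Q = 2.6667 trades at P = 129.
PS goes from (1/2)(5.9)(11.8) = 34.81 to 50.2222 (computed as (129 - 107.5)(2.6667) - (1/2)(2)(2.6667)^2), a change of 15.4122.

15.41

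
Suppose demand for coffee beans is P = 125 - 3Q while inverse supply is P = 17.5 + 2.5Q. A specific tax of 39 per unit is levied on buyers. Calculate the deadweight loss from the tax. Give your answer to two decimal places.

Pre-tax equilibrium: 125 - 3Q = 17.5 + 2.5Q gives Q* = 19.5455, P* = 66.3636.
A tax on buyers shifts demand down by 39: (125 - 39) - 3Q = 17.5 + 2.5Q, so Q_t = 12.4545. Buyers pay P_b = 87.6364; sellers receive P_s = P_b - 39 = 48.6364.
Deadweight loss is the triangle between the curves from Q_t to Q*: (1/2)(19.5455 - 12.4545)(39) = 138.2727.

138.27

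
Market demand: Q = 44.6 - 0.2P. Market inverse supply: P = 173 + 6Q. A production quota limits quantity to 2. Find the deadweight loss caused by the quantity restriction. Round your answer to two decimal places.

Rewriting demand in inverse form: P = 223 - 5Q.
Without the quota, 223 - 5Q = 173 + 6Q gives Q* = 4.5455.
At Q = 2 the demand price is 223 - 5(2) = 213 and the supply price is 173 + 6(2) = 185.
Deadweight loss is the triangle between the curves from 2 to 4.5455: (1/2)(213 - 185)(4.5455 - 2) = 35.6364.

35.64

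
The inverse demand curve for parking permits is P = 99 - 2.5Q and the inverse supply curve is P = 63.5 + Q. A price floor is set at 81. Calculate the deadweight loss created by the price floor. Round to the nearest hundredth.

Free-market equilibrium: 99 - 2.5Q = 63.5 + Q gives Q* = 10.1429, P* = 73.6429.
At the floor price 81, quantity demanded is (99 - 81)/2.5 = 7.2; demand is the short side, so Q = 7.2 trades at P = 81.
The lost-trades triangle has base Q* - 7.2 = 2.9429 and height equal to the gap between the curves at Q = 7.2, which is 81 - 70.7 = 10.3. DWL = (1/2)(2.9429)(10.3) = 15.1557.

15.16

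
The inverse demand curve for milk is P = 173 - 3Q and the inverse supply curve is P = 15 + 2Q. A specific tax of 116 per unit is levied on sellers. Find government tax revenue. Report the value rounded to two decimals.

Without the tax, 173 - 3Q = 15 + 2Q so Q* = 31.6 and P* = 78.2.
A tax on sellers shifts supply up by 116: 173 - 3Q = 15 + 2Q + 116, so Q_t = 8.4. Buyers pay P_b = 147.8; sellers receive P_s = P_b - 116 = 31.8.
Revenue is the tax times quantity traded: 116 x 8.4 = 974.4.

974.40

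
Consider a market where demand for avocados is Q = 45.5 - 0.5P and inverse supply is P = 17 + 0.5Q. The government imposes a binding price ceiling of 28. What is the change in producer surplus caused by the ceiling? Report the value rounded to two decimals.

-98.04

Rewriting demand in inverse form: P = 91 - 2Q.
Without the control, 91 - 2Q = 17 + 0.5Q so Q* = 29.6 and P* = 31.8.
At the ceiling price 28, quantity supplied is (28 - 17)/0.5 = 22; supply is the short side, so Q = 22 trades at P = 28.
PS goes from (1/2)(29.6)(14.8) = 219.04 to 121 (computed as (28 - 17)(22) - (1/2)(0.5)(22)^2), a change of -98.04.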